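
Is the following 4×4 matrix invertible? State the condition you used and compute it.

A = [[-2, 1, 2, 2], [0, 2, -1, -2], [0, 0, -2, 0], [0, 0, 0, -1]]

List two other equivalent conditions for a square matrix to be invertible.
Yes, invertible; det(A) = -8 ≠ 0. Equivalent conditions: rank(A) = 4; Ax = 0 has only the trivial solution; 0 is not an eigenvalue; the columns of A are linearly independent.

To check invertibility, compute det(A).
The given matrix is triangular, so det(A) equals the product of its diagonal entries = -8 ≠ 0.
Since det(A) ≠ 0, A is invertible.
Equivalent conditions for a square matrix A to be invertible:
- rank(A) = 4 (full rank).
- The homogeneous system Ax = 0 has only the trivial solution x = 0.
- 0 is not an eigenvalue of A.
- The columns (equivalently rows) of A are linearly independent.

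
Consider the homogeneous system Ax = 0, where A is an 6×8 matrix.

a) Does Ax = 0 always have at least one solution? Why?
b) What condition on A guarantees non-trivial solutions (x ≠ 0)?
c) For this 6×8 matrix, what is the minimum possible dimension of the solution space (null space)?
a) Yes, x = 0 is always a solution. b) When A has linearly dependent columns (rank < n). c) Minimum nullity = 2.

a) x = 0 satisfies A·0 = 0, so the zero vector is always a solution.
b) Non-trivial solutions exist iff the columns of A are linearly dependent, equivalently rank(A) < n (the number of columns).
c) By rank-nullity, rank(A) + nullity(A) = n = 8. Since A has only 6 rows, rank(A) ≤ 6, so nullity(A) ≥ 8 - 6 = 2.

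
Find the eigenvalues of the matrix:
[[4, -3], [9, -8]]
λ = -5 and λ = 1

Characteristic equation: det(A - λI) = 0
λ² - (trace)λ + (det) = 0
λ² - (-4)λ + (-5) = 0
λ² + 4λ - 5 = 0
Solving: λ = -5, 1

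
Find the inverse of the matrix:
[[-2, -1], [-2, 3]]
[[-3/8, -1/8], [-1/4, 1/4]]

For [[a,b],[c,d]], inverse = (1/det)·[[d,-b],[-c,a]]
det = -2·3 - -1·-2 = -8
Inverse = (1/-8)·[[3, 1], [2, -2]]
        = [[-3/8, -1/8], [-1/4, 1/4]]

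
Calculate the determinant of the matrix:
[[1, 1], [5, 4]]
-1

For a 2×2 matrix [[a, b], [c, d]], det = ad - bc
det = (1)(4) - (1)(5) = 4 - 5 = -1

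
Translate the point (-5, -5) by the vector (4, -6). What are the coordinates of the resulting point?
(-1, -11)

Translation by (4, -6):
x' = -5 + 4 = -1
y' = -5 + -6 = -11
Homogeneous matrix: [[1, 0, 4], [0, 1, -6], [0, 0, 1]]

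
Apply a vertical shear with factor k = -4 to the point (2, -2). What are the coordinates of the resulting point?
(2, -10)

Shear matrix for vertical shear with factor k = -4:
[[1, 0], [-4, 1]]
Result: (2, -2) → (2, -10)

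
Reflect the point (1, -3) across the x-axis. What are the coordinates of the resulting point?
(1, 3)

Reflection across x-axis: (1, -3) → (1, 3)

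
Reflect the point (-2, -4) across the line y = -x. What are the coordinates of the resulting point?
(4, 2)

Reflection across line y = -x: (-2, -4) → (4, 2)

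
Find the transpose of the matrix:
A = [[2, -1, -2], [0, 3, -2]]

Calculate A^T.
[[2, 0], [-1, 3], [-2, -2]]

The transpose sends entry (i,j) to (j,i); rows become columns.
Row 0 of A: [2, -1, -2] -> column 0 of A^T.
Row 1 of A: [0, 3, -2] -> column 1 of A^T.
A^T = [[2, 0], [-1, 3], [-2, -2]]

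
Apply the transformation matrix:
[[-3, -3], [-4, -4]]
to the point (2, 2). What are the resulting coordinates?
(-12, -16)

Matrix multiplication:
[[-3, -3], [-4, -4]] × [2, 2]ᵀ
= [-3×2 + -3×2, -4×2 + -4×2]ᵀ
= [-12.0000, -16.0000]ᵀ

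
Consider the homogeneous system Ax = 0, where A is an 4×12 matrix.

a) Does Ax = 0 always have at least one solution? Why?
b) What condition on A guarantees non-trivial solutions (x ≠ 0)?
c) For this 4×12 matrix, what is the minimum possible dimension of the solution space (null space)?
a) Yes, x = 0 is always a solution. b) When A has linearly dependent columns (rank < n). c) Minimum nullity = 8.

a) x = 0 satisfies A·0 = 0, so the zero vector is always a solution.
b) Non-trivial solutions exist iff the columns of A are linearly dependent, equivalently rank(A) < n (the number of columns).
c) By rank-nullity, rank(A) + nullity(A) = n = 12. Since A has only 4 rows, rank(A) ≤ 4, so nullity(A) ≥ 12 - 4 = 8.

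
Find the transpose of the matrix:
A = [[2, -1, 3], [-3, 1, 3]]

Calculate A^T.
[[2, -3], [-1, 1], [3, 3]]

The transpose sends entry (i,j) to (j,i); rows become columns.
Row 0 of A: [2, -1, 3] -> column 0 of A^T.
Row 1 of A: [-3, 1, 3] -> column 1 of A^T.
A^T = [[2, -3], [-1, 1], [3, 3]]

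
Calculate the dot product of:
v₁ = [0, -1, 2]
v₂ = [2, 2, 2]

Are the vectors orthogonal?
2, No

The dot product is the sum of products of corresponding components.
v₁·v₂ = (0)*(2) + (-1)*(2) + (2)*(2) = 0 - 2 + 4 = 2.
Two vectors are orthogonal iff their dot product is 0; here the dot product is 2, so the vectors are not orthogonal.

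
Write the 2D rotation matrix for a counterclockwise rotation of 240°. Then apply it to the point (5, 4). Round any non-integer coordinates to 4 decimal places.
R = [[-1/2, √3/2], [-√3/2, -1/2]]; R·(5, 4) = (0.9641, -6.3301)

Rotation matrix formula: R(θ) = [[cos θ, -sin θ], [sin θ, cos θ]]
For θ = 240°:
cos(240°) = -1/2
sin(240°) = -√3/2
R = [[-1/2, √3/2], [-√3/2, -1/2]]
Apply to (5, 4): [-1/2·5 + (√3/2)·4, -√3/2·5 + -1/2·4] = (0.9641, -6.3301)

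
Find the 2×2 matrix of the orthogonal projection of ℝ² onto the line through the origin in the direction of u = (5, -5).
[[1/2, -1/2], [-1/2, 1/2]]

The orthogonal projection onto the line spanned by a nonzero vector u = (a, b) has matrix P = (u uᵀ) / (uᵀ u) = (1/(a² + b²)) · [[a², ab], [ab, b²]].
Here u = (5, -5), so a² + b² = 25 + 25 = 50.
P = (1/50) · [[25, -25], [-25, 25]] = [[1/2, -1/2], [-1/2, 1/2]].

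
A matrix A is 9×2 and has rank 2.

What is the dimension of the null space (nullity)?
0

The rank-nullity theorem for an m×n matrix states:
rank(A) + nullity(A) = n (the number of columns).
Here n = 2 and rank(A) = 2, so nullity(A) = 2 - 2 = 0.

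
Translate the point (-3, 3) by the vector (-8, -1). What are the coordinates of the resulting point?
(-11, 2)

Translation by (-8, -1):
x' = -3 + -8 = -11
y' = 3 + -1 = 2
Homogeneous matrix: [[1, 0, -8], [0, 1, -1], [0, 0, 1]]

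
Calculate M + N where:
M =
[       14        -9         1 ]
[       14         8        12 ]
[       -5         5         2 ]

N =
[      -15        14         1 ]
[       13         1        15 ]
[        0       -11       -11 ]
M + N =
[       -1         5         2 ]
[       27         9        27 ]
[       -5        -6        -9 ]

Matrix addition is elementwise: (M+N)[i][j] = M[i][j] + N[i][j].
  (M+N)[0][0] = (14) + (-15) = -1
  (M+N)[0][1] = (-9) + (14) = 5
  (M+N)[0][2] = (1) + (1) = 2
  (M+N)[1][0] = (14) + (13) = 27
  (M+N)[1][1] = (8) + (1) = 9
  (M+N)[1][2] = (12) + (15) = 27
  (M+N)[2][0] = (-5) + (0) = -5
  (M+N)[2][1] = (5) + (-11) = -6
  (M+N)[2][2] = (2) + (-11) = -9
M + N =
[       -1         5         2 ]
[       27         9        27 ]
[       -5        -6        -9 ]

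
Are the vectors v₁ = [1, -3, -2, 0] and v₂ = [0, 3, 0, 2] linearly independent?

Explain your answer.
Yes, linearly independent

Two vectors are linearly dependent iff one is a scalar multiple of the other.
No single scalar k satisfies v₂ = k·v₁ (the ratios of corresponding entries disagree), so v₁ and v₂ are linearly independent.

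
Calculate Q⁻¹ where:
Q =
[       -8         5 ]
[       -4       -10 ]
det(Q) = 100
Q⁻¹ =
[    -1/10     -1/20 ]
[     1/25     -2/25 ]

For a 2×2 matrix Q = [[a, b], [c, d]] with det(Q) ≠ 0, Q⁻¹ = (1/det(Q)) * [[d, -b], [-c, a]].
det(Q) = (-8)*(-10) - (5)*(-4) = 80 + 20 = 100.
Q⁻¹ = (1/100) * [[-10, -5], [4, -8]].
Dividing each entry by 100 and reducing:
Q⁻¹ =
[    -1/10     -1/20 ]
[     1/25     -2/25 ]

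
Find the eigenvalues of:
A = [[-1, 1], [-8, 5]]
λ = 1, 3

Solve det(A - λI) = 0. For a 2×2 matrix this is λ² - (trace)λ + det = 0.
trace(A) = -1 + 5 = 4.
det(A) = (-1)*(5) - (1)*(-8) = -5 + 8 = 3.
Characteristic equation: λ² - (4)λ + (3) = 0.
Discriminant: (4)² - 4*(3) = 16 - 12 = 4.
Roots: λ = (4 ± √4) / 2 = 1, 3.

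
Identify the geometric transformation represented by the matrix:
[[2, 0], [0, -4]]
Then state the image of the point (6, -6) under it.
non-uniform scaling by (2, -4); image of (6, -6) is (12, 24)

This is diagonal with distinct entries, so it scales the x-axis by 2 and the y-axis by -4.
The matrix [[2, 0], [0, -4]] represents: non-uniform scaling by (2, -4).
Applying it to (6, -6): [2·6 + 0·-6, 0·6 + -4·-6] = (12, 24).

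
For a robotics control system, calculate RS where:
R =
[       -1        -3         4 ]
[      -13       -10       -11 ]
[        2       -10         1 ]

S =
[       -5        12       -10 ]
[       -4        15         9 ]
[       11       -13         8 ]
RS =
[       61      -109        15 ]
[      -16      -163       -48 ]
[       41      -139      -102 ]

Matrix multiplication: (RS)[i][j] = sum over k of R[i][k] * S[k][j].
  (RS)[0][0] = (-1)*(-5) + (-3)*(-4) + (4)*(11) = 61
  (RS)[0][1] = (-1)*(12) + (-3)*(15) + (4)*(-13) = -109
  (RS)[0][2] = (-1)*(-10) + (-3)*(9) + (4)*(8) = 15
  (RS)[1][0] = (-13)*(-5) + (-10)*(-4) + (-11)*(11) = -16
  (RS)[1][1] = (-13)*(12) + (-10)*(15) + (-11)*(-13) = -163
  (RS)[1][2] = (-13)*(-10) + (-10)*(9) + (-11)*(8) = -48
  (RS)[2][0] = (2)*(-5) + (-10)*(-4) + (1)*(11) = 41
  (RS)[2][1] = (2)*(12) + (-10)*(15) + (1)*(-13) = -139
  (RS)[2][2] = (2)*(-10) + (-10)*(9) + (1)*(8) = -102
RS =
[       61      -109        15 ]
[      -16      -163       -48 ]
[       41      -139      -102 ]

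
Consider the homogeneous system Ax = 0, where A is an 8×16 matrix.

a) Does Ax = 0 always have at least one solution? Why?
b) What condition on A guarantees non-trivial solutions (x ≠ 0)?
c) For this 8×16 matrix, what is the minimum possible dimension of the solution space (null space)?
a) Yes, x = 0 is always a solution. b) When A has linearly dependent columns (rank < n). c) Minimum nullity = 8.

a) x = 0 satisfies A·0 = 0, so the zero vector is always a solution.
b) Non-trivial solutions exist iff the columns of A are linearly dependent, equivalently rank(A) < n (the number of columns).
c) By rank-nullity, rank(A) + nullity(A) = n = 16. Since A has only 8 rows, rank(A) ≤ 8, so nullity(A) ≥ 16 - 8 = 8.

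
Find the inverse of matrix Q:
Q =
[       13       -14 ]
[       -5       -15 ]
det(Q) = -265
Q⁻¹ =
[     3/53   -14/265 ]
[    -1/53   -13/265 ]

For a 2×2 matrix Q = [[a, b], [c, d]] with det(Q) ≠ 0, Q⁻¹ = (1/det(Q)) * [[d, -b], [-c, a]].
det(Q) = (13)*(-15) - (-14)*(-5) = -195 - 70 = -265.
Q⁻¹ = (1/-265) * [[-15, 14], [5, 13]].
Dividing each entry by -265 and reducing:
Q⁻¹ =
[     3/53   -14/265 ]
[    -1/53   -13/265 ]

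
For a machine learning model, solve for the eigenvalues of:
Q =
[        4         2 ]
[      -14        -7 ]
λ = -3, 0

Solve det(Q - λI) = 0. For a 2×2 matrix the characteristic equation is λ² - (trace)λ + det = 0.
trace(Q) = a + d = 4 - 7 = -3.
det(Q) = a*d - b*c = (4)*(-7) - (2)*(-14) = -28 + 28 = 0.
Characteristic equation: λ² - (-3)λ + (0) = 0.
Discriminant = (-3)² - 4*(0) = 9 - 0 = 9.
λ = (-3 ± √9) / 2 = (-3 ± 3) / 2 = -3, 0.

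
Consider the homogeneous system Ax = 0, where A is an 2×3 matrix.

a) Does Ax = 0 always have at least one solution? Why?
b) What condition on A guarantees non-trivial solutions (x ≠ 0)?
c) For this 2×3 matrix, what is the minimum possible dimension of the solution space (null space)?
a) Yes, x = 0 is always a solution. b) When A has linearly dependent columns (rank < n). c) Minimum nullity = 1.

a) x = 0 satisfies A·0 = 0, so the zero vector is always a solution.
b) Non-trivial solutions exist iff the columns of A are linearly dependent, equivalently rank(A) < n (the number of columns).
c) By rank-nullity, rank(A) + nullity(A) = n = 3. Since A has only 2 rows, rank(A) ≤ 2, so nullity(A) ≥ 3 - 2 = 1.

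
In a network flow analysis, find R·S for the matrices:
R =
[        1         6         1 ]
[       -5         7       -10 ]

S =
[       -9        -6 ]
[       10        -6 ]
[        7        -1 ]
RS =
[       58       -43 ]
[       45        -2 ]

Matrix multiplication: (RS)[i][j] = sum over k of R[i][k] * S[k][j].
  (RS)[0][0] = (1)*(-9) + (6)*(10) + (1)*(7) = 58
  (RS)[0][1] = (1)*(-6) + (6)*(-6) + (1)*(-1) = -43
  (RS)[1][0] = (-5)*(-9) + (7)*(10) + (-10)*(7) = 45
  (RS)[1][1] = (-5)*(-6) + (7)*(-6) + (-10)*(-1) = -2
RS =
[       58       -43 ]
[       45        -2 ]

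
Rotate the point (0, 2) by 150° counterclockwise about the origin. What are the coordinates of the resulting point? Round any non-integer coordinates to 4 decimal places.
(-1.0000, -1.7321)

Rotation matrix R(θ) = [[cos θ, -sin θ], [sin θ, cos θ]]; for θ = 150°:
R = [[-√3/2, -1/2], [1/2, -√3/2]]
Result: R × [0, 2]ᵀ = [-√3/2·0 + (-1/2)·2, 1/2·0 + (-√3/2)·2]ᵀ = (-1.0000, -1.7321)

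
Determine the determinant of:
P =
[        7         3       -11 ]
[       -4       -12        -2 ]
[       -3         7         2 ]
det(P) = 676

Expand along row 0 (cofactor expansion): det(P) = a*(e*i - f*h) - b*(d*i - f*g) + c*(d*h - e*g), where the 3×3 is [[a, b, c], [d, e, f], [g, h, i]].
Minor M_00 = (-12)*(2) - (-2)*(7) = -24 + 14 = -10.
Minor M_01 = (-4)*(2) - (-2)*(-3) = -8 - 6 = -14.
Minor M_02 = (-4)*(7) - (-12)*(-3) = -28 - 36 = -64.
det(P) = (7)*(-10) - (3)*(-14) + (-11)*(-64) = -70 + 42 + 704 = 676.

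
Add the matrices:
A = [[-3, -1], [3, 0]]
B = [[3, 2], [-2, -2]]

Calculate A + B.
[[0, 1], [1, -2]]

Add corresponding elements:
(-3)+(3)=0
(-1)+(2)=1
(3)+(-2)=1
(0)+(-2)=-2
A + B = [[0, 1], [1, -2]]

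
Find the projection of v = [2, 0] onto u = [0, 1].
[0, 0]

The projection of v onto u is proj_u(v) = ((v·u) / (u·u)) · u.
v·u = (2)*(0) + (0)*(1) = 0.
u·u = (0)*(0) + (1)*(1) = 1.
coefficient = 0 / 1 = 0.
proj_u(v) = 0 · [0, 1] = [0, 0].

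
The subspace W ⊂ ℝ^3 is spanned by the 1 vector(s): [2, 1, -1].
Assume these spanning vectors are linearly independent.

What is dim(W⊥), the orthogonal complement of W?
dim(W⊥) = 2

For any subspace W of ℝ^n, dim(W) + dim(W⊥) = n (the whole-space dimension).
Here the given 1 vectors are linearly independent, so dim(W) = 1.
Thus dim(W⊥) = n - dim(W) = 3 - 1 = 2.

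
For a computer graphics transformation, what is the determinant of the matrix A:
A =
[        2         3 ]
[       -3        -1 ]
det(A) = 7

For a 2×2 matrix [[a, b], [c, d]], det = a*d - b*c.
det(A) = (2)*(-1) - (3)*(-3) = -2 + 9 = 7.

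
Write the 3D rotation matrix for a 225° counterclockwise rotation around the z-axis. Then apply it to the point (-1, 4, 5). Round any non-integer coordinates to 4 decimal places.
R = [[-√2/2, √2/2, 0], [-√2/2, -√2/2, 0], [0, 0, 1]]; R·(-1, 4, 5) = (3.5355, -2.1213, 5.0000)

Rotation matrix for 225° around z-axis:
cos(225°) = -√2/2, sin(225°) = -√2/2
R = [[-√2/2, √2/2, 0], [-√2/2, -√2/2, 0], [0, 0, 1]]
Apply to (-1, 4, 5): R·[-1, 4, 5]ᵀ = (3.5355, -2.1213, 5.0000)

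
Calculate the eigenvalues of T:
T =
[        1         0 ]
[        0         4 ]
λ = 1, 4

Solve det(T - λI) = 0. For a 2×2 matrix the characteristic equation is λ² - (trace)λ + det = 0.
trace(T) = a + d = 1 + 4 = 5.
det(T) = a*d - b*c = (1)*(4) - (0)*(0) = 4 - 0 = 4.
Characteristic equation: λ² - (5)λ + (4) = 0.
Discriminant = (5)² - 4*(4) = 25 - 16 = 9.
λ = (5 ± √9) / 2 = (5 ± 3) / 2 = 1, 4.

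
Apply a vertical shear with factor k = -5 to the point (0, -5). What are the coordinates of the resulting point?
(0, -5)

Shear matrix for vertical shear with factor k = -5:
[[1, 0], [-5, 1]]
Result: (0, -5) → (0, -5)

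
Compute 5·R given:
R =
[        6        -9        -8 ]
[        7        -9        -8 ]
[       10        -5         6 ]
5R =
[       30       -45       -40 ]
[       35       -45       -40 ]
[       50       -25        30 ]

Scalar multiplication is elementwise: (5R)[i][j] = 5 * R[i][j].
  (5R)[0][0] = 5 * (6) = 30
  (5R)[0][1] = 5 * (-9) = -45
  (5R)[0][2] = 5 * (-8) = -40
  (5R)[1][0] = 5 * (7) = 35
  (5R)[1][1] = 5 * (-9) = -45
  (5R)[1][2] = 5 * (-8) = -40
  (5R)[2][0] = 5 * (10) = 50
  (5R)[2][1] = 5 * (-5) = -25
  (5R)[2][2] = 5 * (6) = 30
5R =
[       30       -45       -40 ]
[       35       -45       -40 ]
[       50       -25        30 ]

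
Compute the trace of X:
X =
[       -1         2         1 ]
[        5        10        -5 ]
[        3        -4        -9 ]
tr(X) = -1 + 10 - 9 = 0

The trace of a square matrix is the sum of its diagonal entries.
Diagonal entries of X: X[0][0] = -1, X[1][1] = 10, X[2][2] = -9.
tr(X) = -1 + 10 - 9 = 0.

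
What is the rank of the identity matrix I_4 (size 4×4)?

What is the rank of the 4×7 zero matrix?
rank(I_4) = 4, rank(0) = 0

The identity I_4 has 4 columns that are the standard basis vectors e_1, …, e_4. These are linearly independent, so all 4 columns are pivots and rank(I_4) = 4.
The 4×7 zero matrix has every entry zero, so every row is the zero row and there are no pivots; rank(0) = 0.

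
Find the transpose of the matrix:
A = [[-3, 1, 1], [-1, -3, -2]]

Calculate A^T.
[[-3, -1], [1, -3], [1, -2]]

The transpose sends entry (i,j) to (j,i); rows become columns.
Row 0 of A: [-3, 1, 1] -> column 0 of A^T.
Row 1 of A: [-1, -3, -2] -> column 1 of A^T.
A^T = [[-3, -1], [1, -3], [1, -2]]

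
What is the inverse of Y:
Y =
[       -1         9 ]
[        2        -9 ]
det(Y) = -9
Y⁻¹ =
[        1         1 ]
[      2/9       1/9 ]

For a 2×2 matrix Y = [[a, b], [c, d]] with det(Y) ≠ 0, Y⁻¹ = (1/det(Y)) * [[d, -b], [-c, a]].
det(Y) = (-1)*(-9) - (9)*(2) = 9 - 18 = -9.
Y⁻¹ = (1/-9) * [[-9, -9], [-2, -1]].
Dividing each entry by -9 and reducing:
Y⁻¹ =
[        1         1 ]
[      2/9       1/9 ]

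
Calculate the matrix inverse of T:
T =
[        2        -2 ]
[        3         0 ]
det(T) = 6
T⁻¹ =
[        0       1/3 ]
[     -1/2       1/3 ]

For a 2×2 matrix T = [[a, b], [c, d]] with det(T) ≠ 0, T⁻¹ = (1/det(T)) * [[d, -b], [-c, a]].
det(T) = (2)*(0) - (-2)*(3) = 0 + 6 = 6.
T⁻¹ = (1/6) * [[0, 2], [-3, 2]].
Dividing each entry by 6 and reducing:
T⁻¹ =
[        0       1/3 ]
[     -1/2       1/3 ]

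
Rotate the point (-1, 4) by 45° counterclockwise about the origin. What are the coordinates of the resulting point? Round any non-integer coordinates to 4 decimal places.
(-3.5355, 2.1213)

Rotation matrix R(θ) = [[cos θ, -sin θ], [sin θ, cos θ]]; for θ = 45°:
R = [[√2/2, -√2/2], [√2/2, √2/2]]
Result: R × [-1, 4]ᵀ = [√2/2·-1 + (-√2/2)·4, √2/2·-1 + (√2/2)·4]ᵀ = (-3.5355, 2.1213)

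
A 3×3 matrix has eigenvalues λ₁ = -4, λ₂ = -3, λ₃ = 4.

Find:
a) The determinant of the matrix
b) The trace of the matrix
det = 48, trace = -3

Two standard eigenvalue identities:
- det(A) equals the product of the eigenvalues (counted with multiplicity).
- trace(A) equals the sum of the eigenvalues.
det(A) = (-4)*(-3)*(4) = 48.
trace(A) = -4 - 3 + 4 = -3.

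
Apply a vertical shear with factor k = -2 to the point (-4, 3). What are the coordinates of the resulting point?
(-4, 11)

Shear matrix for vertical shear with factor k = -2:
[[1, 0], [-2, 1]]
Result: (-4, 3) → (-4, 11)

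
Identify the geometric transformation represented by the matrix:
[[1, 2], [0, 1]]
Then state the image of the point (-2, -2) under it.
horizontal shear with factor 2; image of (-2, -2) is (-6, -2)

The matrix [[1, k], [0, 1]] sends (x, y) to (x + 2y, y), leaving the y-coordinate fixed: a horizontal shear.
The matrix [[1, 2], [0, 1]] represents: horizontal shear with factor 2.
Applying it to (-2, -2): [1·-2 + 2·-2, 0·-2 + 1·-2] = (-6, -2).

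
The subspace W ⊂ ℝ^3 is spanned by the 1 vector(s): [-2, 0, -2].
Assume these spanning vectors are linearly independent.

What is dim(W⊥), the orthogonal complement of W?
dim(W⊥) = 2

For any subspace W of ℝ^n, dim(W) + dim(W⊥) = n (the whole-space dimension).
Here the given 1 vectors are linearly independent, so dim(W) = 1.
Thus dim(W⊥) = n - dim(W) = 3 - 1 = 2.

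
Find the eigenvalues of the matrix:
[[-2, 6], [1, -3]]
λ = -5 and λ = 0

Characteristic equation: det(A - λI) = 0
λ² - (trace)λ + (det) = 0
λ² - (-5)λ + (0) = 0
λ² + 5λ + 0 = 0
Solving: λ = -5, 0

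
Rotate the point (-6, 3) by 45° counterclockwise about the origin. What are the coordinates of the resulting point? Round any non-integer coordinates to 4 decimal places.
(-6.3640, -2.1213)

Rotation matrix R(θ) = [[cos θ, -sin θ], [sin θ, cos θ]]; for θ = 45°:
R = [[√2/2, -√2/2], [√2/2, √2/2]]
Result: R × [-6, 3]ᵀ = [√2/2·-6 + (-√2/2)·3, √2/2·-6 + (√2/2)·3]ᵀ = (-6.3640, -2.1213)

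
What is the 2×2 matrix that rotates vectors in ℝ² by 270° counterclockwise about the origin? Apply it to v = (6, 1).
R = [[0, 1], [-1, 0]]; R·v = (1, -6)

A counterclockwise rotation by angle θ in ℝ² has matrix R(θ) = [[cos θ, -sin θ], [sin θ, cos θ]].
For θ = 270°: cos θ = 0, sin θ = -1.
R(270°) = [[0, 1], [-1, 0]].
R·v = [0·6 + (1)·1, -1·6 + 0·1] = (1, -6).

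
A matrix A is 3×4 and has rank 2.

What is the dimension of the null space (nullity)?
2

The rank-nullity theorem for an m×n matrix states:
rank(A) + nullity(A) = n (the number of columns).
Here n = 4 and rank(A) = 2, so nullity(A) = 4 - 2 = 2.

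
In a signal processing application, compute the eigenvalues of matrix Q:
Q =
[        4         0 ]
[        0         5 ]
λ = 4, 5

Solve det(Q - λI) = 0. For a 2×2 matrix the characteristic equation is λ² - (trace)λ + det = 0.
trace(Q) = a + d = 4 + 5 = 9.
det(Q) = a*d - b*c = (4)*(5) - (0)*(0) = 20 - 0 = 20.
Characteristic equation: λ² - (9)λ + (20) = 0.
Discriminant = (9)² - 4*(20) = 81 - 80 = 1.
λ = (9 ± √1) / 2 = (9 ± 1) / 2 = 4, 5.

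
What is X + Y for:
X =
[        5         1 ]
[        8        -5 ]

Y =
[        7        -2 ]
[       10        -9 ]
X + Y =
[       12        -1 ]
[       18       -14 ]

Matrix addition is elementwise: (X+Y)[i][j] = X[i][j] + Y[i][j].
  (X+Y)[0][0] = (5) + (7) = 12
  (X+Y)[0][1] = (1) + (-2) = -1
  (X+Y)[1][0] = (8) + (10) = 18
  (X+Y)[1][1] = (-5) + (-9) = -14
X + Y =
[       12        -1 ]
[       18       -14 ]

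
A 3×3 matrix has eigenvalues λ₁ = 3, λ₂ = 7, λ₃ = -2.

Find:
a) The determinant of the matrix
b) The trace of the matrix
det = -42, trace = 8

Two standard eigenvalue identities:
- det(A) equals the product of the eigenvalues (counted with multiplicity).
- trace(A) equals the sum of the eigenvalues.
det(A) = (3)*(7)*(-2) = -42.
trace(A) = 3 + 7 - 2 = 8.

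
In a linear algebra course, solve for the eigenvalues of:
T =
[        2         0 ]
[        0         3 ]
λ = 2, 3

Solve det(T - λI) = 0. For a 2×2 matrix the characteristic equation is λ² - (trace)λ + det = 0.
trace(T) = a + d = 2 + 3 = 5.
det(T) = a*d - b*c = (2)*(3) - (0)*(0) = 6 - 0 = 6.
Characteristic equation: λ² - (5)λ + (6) = 0.
Discriminant = (5)² - 4*(6) = 25 - 24 = 1.
λ = (5 ± √1) / 2 = (5 ± 1) / 2 = 2, 3.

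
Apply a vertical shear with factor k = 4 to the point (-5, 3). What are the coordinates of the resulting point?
(-5, -17)

Shear matrix for vertical shear with factor k = 4:
[[1, 0], [4, 1]]
Result: (-5, 3) → (-5, -17)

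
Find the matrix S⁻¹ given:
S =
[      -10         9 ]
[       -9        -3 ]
det(S) = 111
S⁻¹ =
[    -1/37     -3/37 ]
[     3/37   -10/111 ]

For a 2×2 matrix S = [[a, b], [c, d]] with det(S) ≠ 0, S⁻¹ = (1/det(S)) * [[d, -b], [-c, a]].
det(S) = (-10)*(-3) - (9)*(-9) = 30 + 81 = 111.
S⁻¹ = (1/111) * [[-3, -9], [9, -10]].
Dividing each entry by 111 and reducing:
S⁻¹ =
[    -1/37     -3/37 ]
[     3/37   -10/111 ]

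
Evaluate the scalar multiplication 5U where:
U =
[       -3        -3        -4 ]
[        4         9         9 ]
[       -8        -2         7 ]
5U =
[      -15       -15       -20 ]
[       20        45        45 ]
[      -40       -10        35 ]

Scalar multiplication is elementwise: (5U)[i][j] = 5 * U[i][j].
  (5U)[0][0] = 5 * (-3) = -15
  (5U)[0][1] = 5 * (-3) = -15
  (5U)[0][2] = 5 * (-4) = -20
  (5U)[1][0] = 5 * (4) = 20
  (5U)[1][1] = 5 * (9) = 45
  (5U)[1][2] = 5 * (9) = 45
  (5U)[2][0] = 5 * (-8) = -40
  (5U)[2][1] = 5 * (-2) = -10
  (5U)[2][2] = 5 * (7) = 35
5U =
[      -15       -15       -20 ]
[       20        45        45 ]
[      -40       -10        35 ]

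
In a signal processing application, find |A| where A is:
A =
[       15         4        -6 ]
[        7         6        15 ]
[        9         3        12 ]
det(A) = 807

Expand along row 0 (cofactor expansion): det(A) = a*(e*i - f*h) - b*(d*i - f*g) + c*(d*h - e*g), where the 3×3 is [[a, b, c], [d, e, f], [g, h, i]].
Minor M_00 = (6)*(12) - (15)*(3) = 72 - 45 = 27.
Minor M_01 = (7)*(12) - (15)*(9) = 84 - 135 = -51.
Minor M_02 = (7)*(3) - (6)*(9) = 21 - 54 = -33.
det(A) = (15)*(27) - (4)*(-51) + (-6)*(-33) = 405 + 204 + 198 = 807.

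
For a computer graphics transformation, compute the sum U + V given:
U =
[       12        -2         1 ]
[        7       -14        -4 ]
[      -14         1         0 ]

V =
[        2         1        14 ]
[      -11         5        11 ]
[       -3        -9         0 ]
U + V =
[       14        -1        15 ]
[       -4        -9         7 ]
[      -17        -8         0 ]

Matrix addition is elementwise: (U+V)[i][j] = U[i][j] + V[i][j].
  (U+V)[0][0] = (12) + (2) = 14
  (U+V)[0][1] = (-2) + (1) = -1
  (U+V)[0][2] = (1) + (14) = 15
  (U+V)[1][0] = (7) + (-11) = -4
  (U+V)[1][1] = (-14) + (5) = -9
  (U+V)[1][2] = (-4) + (11) = 7
  (U+V)[2][0] = (-14) + (-3) = -17
  (U+V)[2][1] = (1) + (-9) = -8
  (U+V)[2][2] = (0) + (0) = 0
U + V =
[       14        -1        15 ]
[       -4        -9         7 ]
[      -17        -8         0 ]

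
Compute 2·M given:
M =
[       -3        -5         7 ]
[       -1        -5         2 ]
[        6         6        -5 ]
2M =
[       -6       -10        14 ]
[       -2       -10         4 ]
[       12        12       -10 ]

Scalar multiplication is elementwise: (2M)[i][j] = 2 * M[i][j].
  (2M)[0][0] = 2 * (-3) = -6
  (2M)[0][1] = 2 * (-5) = -10
  (2M)[0][2] = 2 * (7) = 14
  (2M)[1][0] = 2 * (-1) = -2
  (2M)[1][1] = 2 * (-5) = -10
  (2M)[1][2] = 2 * (2) = 4
  (2M)[2][0] = 2 * (6) = 12
  (2M)[2][1] = 2 * (6) = 12
  (2M)[2][2] = 2 * (-5) = -10
2M =
[       -6       -10        14 ]
[       -2       -10         4 ]
[       12        12       -10 ]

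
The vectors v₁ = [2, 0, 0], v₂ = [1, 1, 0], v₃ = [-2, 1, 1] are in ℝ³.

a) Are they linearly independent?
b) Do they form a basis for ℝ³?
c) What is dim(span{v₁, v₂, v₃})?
Yes independent, yes basis, dim = 3

Stack v₁, v₂, v₃ as rows of a 3×3 matrix.
[[2, 0, 0]; [1, 1, 0]; [-2, 1, 1]] is already lower triangular with nonzero diagonal entries (2, 1, 1), so its determinant is the product of the diagonal entries, det = (2)·(1)·(1) = 2 ≠ 0, and the rows are linearly independent.
Three linearly independent vectors in ℝ³ form a basis for ℝ³, so dim(span{v₁,v₂,v₃}) = 3.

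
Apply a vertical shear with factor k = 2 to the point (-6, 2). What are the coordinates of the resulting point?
(-6, -10)

Shear matrix for vertical shear with factor k = 2:
[[1, 0], [2, 1]]
Result: (-6, 2) → (-6, -10)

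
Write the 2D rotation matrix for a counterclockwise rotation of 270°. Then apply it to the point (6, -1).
R = [[0, 1], [-1, 0]]; R·(6, -1) = (-1, -6)

Rotation matrix formula: R(θ) = [[cos θ, -sin θ], [sin θ, cos θ]]
For θ = 270°:
cos(270°) = 0
sin(270°) = -1
R = [[0, 1], [-1, 0]]
Apply to (6, -1): [0·6 + (1)·-1, -1·6 + 0·-1] = (-1, -6)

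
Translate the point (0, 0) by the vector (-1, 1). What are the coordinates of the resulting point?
(-1, 1)

Translation by (-1, 1):
x' = 0 + -1 = -1
y' = 0 + 1 = 1
Homogeneous matrix: [[1, 0, -1], [0, 1, 1], [0, 0, 1]]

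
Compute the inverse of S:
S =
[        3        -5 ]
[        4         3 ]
det(S) = 29
S⁻¹ =
[     3/29      5/29 ]
[    -4/29      3/29 ]

For a 2×2 matrix S = [[a, b], [c, d]] with det(S) ≠ 0, S⁻¹ = (1/det(S)) * [[d, -b], [-c, a]].
det(S) = (3)*(3) - (-5)*(4) = 9 + 20 = 29.
S⁻¹ = (1/29) * [[3, 5], [-4, 3]].
Dividing each entry by 29 and reducing:
S⁻¹ =
[     3/29      5/29 ]
[    -4/29      3/29 ]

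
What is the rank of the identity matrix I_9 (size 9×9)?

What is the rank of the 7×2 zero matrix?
rank(I_9) = 9, rank(0) = 0

The identity I_9 has 9 columns that are the standard basis vectors e_1, …, e_9. These are linearly independent, so all 9 columns are pivots and rank(I_9) = 9.
The 7×2 zero matrix has every entry zero, so every row is the zero row and there are no pivots; rank(0) = 0.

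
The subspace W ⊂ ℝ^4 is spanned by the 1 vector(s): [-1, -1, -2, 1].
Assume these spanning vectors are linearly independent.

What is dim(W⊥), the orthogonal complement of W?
dim(W⊥) = 3

For any subspace W of ℝ^n, dim(W) + dim(W⊥) = n (the whole-space dimension).
Here the given 1 vectors are linearly independent, so dim(W) = 1.
Thus dim(W⊥) = n - dim(W) = 4 - 1 = 3.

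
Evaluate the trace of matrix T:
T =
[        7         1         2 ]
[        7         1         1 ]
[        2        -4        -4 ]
tr(T) = 7 + 1 - 4 = 4

The trace of a square matrix is the sum of its diagonal entries.
Diagonal entries of T: T[0][0] = 7, T[1][1] = 1, T[2][2] = -4.
tr(T) = 7 + 1 - 4 = 4.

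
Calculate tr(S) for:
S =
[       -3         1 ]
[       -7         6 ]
tr(S) = -3 + 6 = 3

The trace of a square matrix is the sum of its diagonal entries.
Diagonal entries of S: S[0][0] = -3, S[1][1] = 6.
tr(S) = -3 + 6 = 3.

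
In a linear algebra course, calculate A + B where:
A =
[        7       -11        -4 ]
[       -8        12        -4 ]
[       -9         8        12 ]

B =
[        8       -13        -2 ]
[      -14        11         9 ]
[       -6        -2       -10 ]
A + B =
[       15       -24        -6 ]
[      -22        23         5 ]
[      -15         6         2 ]

Matrix addition is elementwise: (A+B)[i][j] = A[i][j] + B[i][j].
  (A+B)[0][0] = (7) + (8) = 15
  (A+B)[0][1] = (-11) + (-13) = -24
  (A+B)[0][2] = (-4) + (-2) = -6
  (A+B)[1][0] = (-8) + (-14) = -22
  (A+B)[1][1] = (12) + (11) = 23
  (A+B)[1][2] = (-4) + (9) = 5
  (A+B)[2][0] = (-9) + (-6) = -15
  (A+B)[2][1] = (8) + (-2) = 6
  (A+B)[2][2] = (12) + (-10) = 2
A + B =
[       15       -24        -6 ]
[      -22        23         5 ]
[      -15         6         2 ]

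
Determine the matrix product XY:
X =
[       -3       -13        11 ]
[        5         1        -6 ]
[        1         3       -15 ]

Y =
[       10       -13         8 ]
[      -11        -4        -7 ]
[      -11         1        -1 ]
XY =
[       -8       102        56 ]
[      105       -75        39 ]
[      142       -40         2 ]

Matrix multiplication: (XY)[i][j] = sum over k of X[i][k] * Y[k][j].
  (XY)[0][0] = (-3)*(10) + (-13)*(-11) + (11)*(-11) = -8
  (XY)[0][1] = (-3)*(-13) + (-13)*(-4) + (11)*(1) = 102
  (XY)[0][2] = (-3)*(8) + (-13)*(-7) + (11)*(-1) = 56
  (XY)[1][0] = (5)*(10) + (1)*(-11) + (-6)*(-11) = 105
  (XY)[1][1] = (5)*(-13) + (1)*(-4) + (-6)*(1) = -75
  (XY)[1][2] = (5)*(8) + (1)*(-7) + (-6)*(-1) = 39
  (XY)[2][0] = (1)*(10) + (3)*(-11) + (-15)*(-11) = 142
  (XY)[2][1] = (1)*(-13) + (3)*(-4) + (-15)*(1) = -40
  (XY)[2][2] = (1)*(8) + (3)*(-7) + (-15)*(-1) = 2
XY =
[       -8       102        56 ]
[      105       -75        39 ]
[      142       -40         2 ]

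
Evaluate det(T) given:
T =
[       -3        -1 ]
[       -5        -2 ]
det(T) = 1

For a 2×2 matrix [[a, b], [c, d]], det = a*d - b*c.
det(T) = (-3)*(-2) - (-1)*(-5) = 6 - 5 = 1.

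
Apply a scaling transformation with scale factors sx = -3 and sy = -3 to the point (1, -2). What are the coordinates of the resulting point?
(-3, 6)

Scaling matrix:
[[-3, 0], [0, -3]]
Result: (1 × -3, -2 × -3) = (-3, 6)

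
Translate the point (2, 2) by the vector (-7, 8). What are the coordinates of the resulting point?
(-5, 10)

Translation by (-7, 8):
x' = 2 + -7 = -5
y' = 2 + 8 = 10
Homogeneous matrix: [[1, 0, -7], [0, 1, 8], [0, 0, 1]]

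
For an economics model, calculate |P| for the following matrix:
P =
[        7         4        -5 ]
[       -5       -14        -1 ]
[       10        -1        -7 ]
det(P) = -226

Expand along row 0 (cofactor expansion): det(P) = a*(e*i - f*h) - b*(d*i - f*g) + c*(d*h - e*g), where the 3×3 is [[a, b, c], [d, e, f], [g, h, i]].
Minor M_00 = (-14)*(-7) - (-1)*(-1) = 98 - 1 = 97.
Minor M_01 = (-5)*(-7) - (-1)*(10) = 35 + 10 = 45.
Minor M_02 = (-5)*(-1) - (-14)*(10) = 5 + 140 = 145.
det(P) = (7)*(97) - (4)*(45) + (-5)*(145) = 679 - 180 - 725 = -226.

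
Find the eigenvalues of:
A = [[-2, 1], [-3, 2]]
λ = -1, 1

Solve det(A - λI) = 0. For a 2×2 matrix this is λ² - (trace)λ + det = 0.
trace(A) = -2 + 2 = 0.
det(A) = (-2)*(2) - (1)*(-3) = -4 + 3 = -1.
Characteristic equation: λ² - (0)λ + (-1) = 0.
Discriminant: (0)² - 4*(-1) = 0 + 4 = 4.
Roots: λ = (0 ± √4) / 2 = -1, 1.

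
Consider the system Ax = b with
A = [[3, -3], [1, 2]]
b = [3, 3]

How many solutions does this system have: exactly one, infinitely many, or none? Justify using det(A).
Exactly one solution

Compute det(A) = (3)*(2) - (-3)*(1) = 9.
Because det(A) ≠ 0, A is invertible and Ax = b has a unique solution for every b (here x = A⁻¹ b).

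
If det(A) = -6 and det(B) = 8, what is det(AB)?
-48

Use the multiplicative property of determinants: det(AB) = det(A)*det(B).
det(AB) = (-6)*(8) = -48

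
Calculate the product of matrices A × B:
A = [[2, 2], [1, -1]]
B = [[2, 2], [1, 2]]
[[6, 8], [1, 0]]

Matrix multiplication:
C[0][0] = 2×2 + 2×1 = 6
C[0][1] = 2×2 + 2×2 = 8
C[1][0] = 1×2 + -1×1 = 1
C[1][1] = 1×2 + -1×2 = 0
Result: [[6, 8], [1, 0]]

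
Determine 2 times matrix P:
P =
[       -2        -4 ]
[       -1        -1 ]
2P =
[       -4        -8 ]
[       -2        -2 ]

Scalar multiplication is elementwise: (2P)[i][j] = 2 * P[i][j].
  (2P)[0][0] = 2 * (-2) = -4
  (2P)[0][1] = 2 * (-4) = -8
  (2P)[1][0] = 2 * (-1) = -2
  (2P)[1][1] = 2 * (-1) = -2
2P =
[       -4        -8 ]
[       -2        -2 ]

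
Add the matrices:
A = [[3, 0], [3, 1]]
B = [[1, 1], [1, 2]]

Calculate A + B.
[[4, 1], [4, 3]]

Add corresponding elements:
(3)+(1)=4
(0)+(1)=1
(3)+(1)=4
(1)+(2)=3
A + B = [[4, 1], [4, 3]]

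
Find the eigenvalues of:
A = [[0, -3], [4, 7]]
λ = 3, 4

Solve det(A - λI) = 0. For a 2×2 matrix this is λ² - (trace)λ + det = 0.
trace(A) = 0 + 7 = 7.
det(A) = (0)*(7) - (-3)*(4) = 0 + 12 = 12.
Characteristic equation: λ² - (7)λ + (12) = 0.
Discriminant: (7)² - 4*(12) = 49 - 48 = 1.
Roots: λ = (7 ± √1) / 2 = 3, 4.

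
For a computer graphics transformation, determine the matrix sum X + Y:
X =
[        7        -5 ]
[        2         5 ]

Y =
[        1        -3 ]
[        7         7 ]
X + Y =
[        8        -8 ]
[        9        12 ]

Matrix addition is elementwise: (X+Y)[i][j] = X[i][j] + Y[i][j].
  (X+Y)[0][0] = (7) + (1) = 8
  (X+Y)[0][1] = (-5) + (-3) = -8
  (X+Y)[1][0] = (2) + (7) = 9
  (X+Y)[1][1] = (5) + (7) = 12
X + Y =
[        8        -8 ]
[        9        12 ]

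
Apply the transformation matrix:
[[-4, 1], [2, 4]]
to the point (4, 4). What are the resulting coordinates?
(-12, 24)

Matrix multiplication:
[[-4, 1], [2, 4]] × [4, 4]ᵀ
= [-4×4 + 1×4, 2×4 + 4×4]ᵀ
= [-12.0000, 24.0000]ᵀ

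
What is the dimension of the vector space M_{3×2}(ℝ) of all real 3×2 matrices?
Dimension = 6

A real 3×2 matrix is determined by its 3·2 = 6 independent entries.
A standard basis is {E_ij : 1 ≤ i ≤ 3, 1 ≤ j ≤ 2}, where E_ij has a 1 in position (i, j) and 0 elsewhere — there are 6 such matrices, and they are linearly independent and span M_{3×2}(ℝ).
Therefore dim(M_{3×2}(ℝ)) = 6.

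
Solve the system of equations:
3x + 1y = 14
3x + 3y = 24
x = 3, y = 5

Use elimination (row reduction):
Equation 1: 3x + 1y = 14.
Equation 2: 3x + 3y = 24.
Multiply Eq1 by 3 and Eq2 by 3: 9x + 3y = 42;  9x + 9y = 72.
Subtract: (6)y = 30, so y = 5.
Back-substitute into Eq1: 3x + 1*(5) = 14, so x = 3.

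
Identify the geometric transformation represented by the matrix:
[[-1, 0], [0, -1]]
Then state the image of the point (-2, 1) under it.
rotation by 180° (or reflection through origin); image of (-2, 1) is (2, -1)

This matches the form [[cos θ, -sin θ], [sin θ, cos θ]] of a rotation matrix; reading off cos θ and sin θ gives the angle.
The matrix [[-1, 0], [0, -1]] represents: rotation by 180° (or reflection through origin).
Applying it to (-2, 1): [-1·-2 + 0·1, 0·-2 + -1·1] = (2, -1).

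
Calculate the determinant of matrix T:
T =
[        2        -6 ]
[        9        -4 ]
det(T) = 46

For a 2×2 matrix [[a, b], [c, d]], det = a*d - b*c.
det(T) = (2)*(-4) - (-6)*(9) = -8 + 54 = 46.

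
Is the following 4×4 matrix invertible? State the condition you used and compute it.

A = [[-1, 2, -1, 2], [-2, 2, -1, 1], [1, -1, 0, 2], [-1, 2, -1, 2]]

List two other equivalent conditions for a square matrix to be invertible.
No, not invertible; det(A) = 0 (two rows are equal, so the rows are linearly dependent). Equivalent conditions (failing for this A): rank(A) < 4; Ax = 0 has non-trivial solutions; 0 is an eigenvalue; the columns are linearly dependent.

To check invertibility, compute det(A).
In this matrix, row 0 and the last row are identical, so one row is a scalar multiple of another and the rows are linearly dependent.
A matrix with linearly dependent rows has det = 0 and is not invertible.
Equivalent failed conditions:
- rank(A) < 4.
- Ax = 0 has non-trivial solutions.
- 0 is an eigenvalue.
- The columns are linearly dependent.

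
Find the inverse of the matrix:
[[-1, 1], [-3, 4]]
[[-4, 1], [-3, 1]]

For [[a,b],[c,d]], inverse = (1/det)·[[d,-b],[-c,a]]
det = -1·4 - 1·-3 = -1
Inverse = (1/-1)·[[4, -1], [3, -1]]
        = [[-4, 1], [-3, 1]]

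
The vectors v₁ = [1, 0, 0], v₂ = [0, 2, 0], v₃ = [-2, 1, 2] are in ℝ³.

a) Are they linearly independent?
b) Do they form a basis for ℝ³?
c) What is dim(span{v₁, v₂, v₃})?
Yes independent, yes basis, dim = 3

Stack v₁, v₂, v₃ as rows of a 3×3 matrix.
[[1, 0, 0]; [0, 2, 0]; [-2, 1, 2]] is already lower triangular with nonzero diagonal entries (1, 2, 2), so its determinant is the product of the diagonal entries, det = (1)·(2)·(2) = 4 ≠ 0, and the rows are linearly independent.
Three linearly independent vectors in ℝ³ form a basis for ℝ³, so dim(span{v₁,v₂,v₃}) = 3.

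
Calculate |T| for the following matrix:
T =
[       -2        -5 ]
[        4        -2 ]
det(T) = 24

For a 2×2 matrix [[a, b], [c, d]], det = a*d - b*c.
det(T) = (-2)*(-2) - (-5)*(4) = 4 + 20 = 24.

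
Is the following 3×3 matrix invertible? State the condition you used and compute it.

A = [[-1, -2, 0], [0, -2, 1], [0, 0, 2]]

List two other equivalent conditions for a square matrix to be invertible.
Yes, invertible; det(A) = 4 ≠ 0. Equivalent conditions: rank(A) = 3; Ax = 0 has only the trivial solution; 0 is not an eigenvalue; the columns of A are linearly independent.

To check invertibility, compute det(A).
The given matrix is triangular, so det(A) equals the product of its diagonal entries = 4 ≠ 0.
Since det(A) ≠ 0, A is invertible.
Equivalent conditions for a square matrix A to be invertible:
- rank(A) = 3 (full rank).
- The homogeneous system Ax = 0 has only the trivial solution x = 0.
- 0 is not an eigenvalue of A.
- The columns (equivalently rows) of A are linearly independent.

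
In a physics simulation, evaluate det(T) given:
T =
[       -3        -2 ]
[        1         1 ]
det(T) = -1

For a 2×2 matrix [[a, b], [c, d]], det = a*d - b*c.
det(T) = (-3)*(1) - (-2)*(1) = -3 + 2 = -1.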